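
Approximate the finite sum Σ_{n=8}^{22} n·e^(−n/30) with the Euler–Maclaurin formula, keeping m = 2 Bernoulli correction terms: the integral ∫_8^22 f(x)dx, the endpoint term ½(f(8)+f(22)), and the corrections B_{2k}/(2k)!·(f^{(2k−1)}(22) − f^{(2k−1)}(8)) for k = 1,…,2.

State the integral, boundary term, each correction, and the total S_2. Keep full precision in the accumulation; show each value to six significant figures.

∫_8^22 x·e^(−x/30) dx evaluates to 123.882.
Endpoint term: (f(8) + f(22))/2 = (6.12743 + 10.5667)/2 = 8.34707.
Running total after boundary: 132.229.
Correction k=1: B_{2}/2! · (f^{(1)}(22) − f^{(1)}(8)) = 1/12 · (0.128081 − 0.561681) = -0.0361333.
Running total after k=1: 132.193.
Correction k=2: B_{4}/4! · (f^{(3)}(22) − f^{(3)}(8)) = −1/720 · (0.00120966 − 0.00232615) = 1.55069e-06.

S_2 ≈ 132.193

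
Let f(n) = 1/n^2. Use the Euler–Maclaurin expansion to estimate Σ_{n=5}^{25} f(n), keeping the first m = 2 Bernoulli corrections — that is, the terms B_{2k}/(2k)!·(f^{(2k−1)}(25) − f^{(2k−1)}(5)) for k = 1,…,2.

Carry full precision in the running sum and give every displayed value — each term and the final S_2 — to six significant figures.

S_2 ≈ 0.182112

The integral term ∫_5^25 1/x^2 dx = 0.160000.
½[f(5) + f(25)] = ½[0.0400000 + 0.00160000] = 0.0208000.
Running total after boundary: 0.180800.
Correction k=1: B_{2}/2! · (f^{(1)}(25) − f^{(1)}(5)) = 1/12 · (-0.000128000 − (-0.0160000)) = 0.00132267.
After k=1: 0.182123.
Correction k=2: B_{4}/4! · (f^{(3)}(25) − f^{(3)}(5)) = −1/720 · (-2.45760e-06 − (-0.00768000)) = -1.06633e-05.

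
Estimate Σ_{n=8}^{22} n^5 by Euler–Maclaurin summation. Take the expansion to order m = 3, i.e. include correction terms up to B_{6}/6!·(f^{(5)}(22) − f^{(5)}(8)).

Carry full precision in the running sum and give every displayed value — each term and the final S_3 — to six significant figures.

S_3 ≈ 2.15420e+07

The integral term ∫_8^22 x^5 dx = 1.88530e+07.
Endpoint term: (f(8) + f(22))/2 = (32768.0 + 5.15363e+06)/2 = 2.59320e+06.
Running total after boundary: 2.14462e+07.
Correction k=1: B_{2}/2! · (f^{(1)}(22) − f^{(1)}(8)) = 1/12 · (1.17128e+06 − 20480.0) = 95900.0.
Running total after k=1: 2.15421e+07.
Correction k=2: B_{4}/4! · (f^{(3)}(22) − f^{(3)}(8)) = −1/720 · (29040.0 − 3840.00) = -35.0000.
Running total after k=2: 2.15420e+07.
Correction k=3: B_{6}/6! · (f^{(5)}(22) − f^{(5)}(8)) = 1/30240 · (120.000 − 120.000) = 0.00000.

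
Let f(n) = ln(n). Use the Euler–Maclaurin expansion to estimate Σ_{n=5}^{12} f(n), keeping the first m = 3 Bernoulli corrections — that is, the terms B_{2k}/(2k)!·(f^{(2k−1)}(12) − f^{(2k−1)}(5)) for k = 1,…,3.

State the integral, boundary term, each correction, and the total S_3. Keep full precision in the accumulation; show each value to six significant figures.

S_3 ≈ 16.8092

The integral term ∫_5^12 ln(x) dx = 14.7717.
½[f(5) + f(12)] = ½[1.60944 + 2.48491] = 2.04717.
Running total after boundary: 16.8189.
Correction k=1: B_{2}/2! · (f^{(1)}(12) − f^{(1)}(5)) = 1/12 · (0.0833333 − 0.200000) = -0.00972222.
After k=1: 16.8091.
Correction k=2: B_{4}/4! · (f^{(3)}(12) − f^{(3)}(5)) = −1/720 · (0.00115741 − 0.0160000) = 2.06147e-05.
After k=2: 16.8092.
Correction k=3: B_{6}/6! · (f^{(5)}(12) − f^{(5)}(5)) = 1/30240 · (9.64506e-05 − 0.00768000) = -2.50779e-07.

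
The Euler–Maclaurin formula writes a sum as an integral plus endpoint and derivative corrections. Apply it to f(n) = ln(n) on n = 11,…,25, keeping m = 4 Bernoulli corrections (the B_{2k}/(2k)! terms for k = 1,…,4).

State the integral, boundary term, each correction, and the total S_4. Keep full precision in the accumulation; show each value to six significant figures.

S_4 ≈ 42.8992

∫_11^25 ln(x) dx evaluates to 40.0950.
Endpoint term: (f(11) + f(25))/2 = (2.39790 + 3.21888)/2 = 2.80839.
Integral + boundary = 42.9034.
Order-1 term: 1/12 · (0.0400000 − 0.0909091) = -0.00424242.
Running total after k=1: 42.8992.
Order-2 term: −1/720 · (0.000128000 − 0.00150263) = 1.90921e-06.
Running total after k=2: 42.8992.
Order-3 term: 1/30240 · (2.45760e-06 − 0.000149021) = -4.84668e-09.
Running total after k=3: 42.8992.
Order-4 term: −1/1209600 · (1.17965e-07 − 3.69474e-05) = 3.04476e-11.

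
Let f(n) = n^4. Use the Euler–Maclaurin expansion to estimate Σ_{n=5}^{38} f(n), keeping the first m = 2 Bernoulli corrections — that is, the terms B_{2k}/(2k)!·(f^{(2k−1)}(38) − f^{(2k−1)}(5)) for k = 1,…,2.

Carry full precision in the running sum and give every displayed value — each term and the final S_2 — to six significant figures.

S_2 ≈ 1.69075e+07

∫_5^38 x^4 dx evaluates to 1.58464e+07.
½[f(5) + f(38)] = ½[625.000 + 2.08514e+06] = 1.04288e+06.
Running total after boundary: 1.68893e+07.
k=1: B_{2}/(2)! × [f^{(1)}(38) − f^{(1)}(5)] = 1/12 × (219488 − 500.000) = 18249.0.
Partial sum through k=1: 1.69075e+07.
k=2: B_{4}/(4)! × [f^{(3)}(38) − f^{(3)}(5)] = −1/720 × (912.000 − 120.000) = -1.10000.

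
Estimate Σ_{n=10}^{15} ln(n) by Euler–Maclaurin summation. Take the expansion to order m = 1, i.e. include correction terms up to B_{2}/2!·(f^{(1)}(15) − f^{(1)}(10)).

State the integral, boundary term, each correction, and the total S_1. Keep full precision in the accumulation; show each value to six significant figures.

S_1 ≈ 15.0974

∫_10^15 ln(x) dx evaluates to 12.5949.
Endpoint term: (f(10) + f(15))/2 = (2.30259 + 2.70805)/2 = 2.50532.
So far: 15.1002.
k=1: B_{2}/(2)! × [f^{(1)}(15) − f^{(1)}(10)] = 1/12 × (0.0666667 − 0.100000) = -0.00277778.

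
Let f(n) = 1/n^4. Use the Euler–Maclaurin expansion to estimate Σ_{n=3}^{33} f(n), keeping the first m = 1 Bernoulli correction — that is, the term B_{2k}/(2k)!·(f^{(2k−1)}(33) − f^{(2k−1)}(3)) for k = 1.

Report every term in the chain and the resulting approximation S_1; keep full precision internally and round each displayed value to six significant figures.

S_1 ≈ 0.0198814

Integral: ∫_3^33 1/x^4 dx = 0.0123364.
½[f(3) + f(33)] = ½[0.0123457 + 8.43226e-07] = 0.00617326.
So far: 0.0185097.
Correction k=1: B_{2}/2! · (f^{(1)}(33) − f^{(1)}(3)) = 1/12 · (-1.02209e-07 − (-0.0164609)) = 0.00137173.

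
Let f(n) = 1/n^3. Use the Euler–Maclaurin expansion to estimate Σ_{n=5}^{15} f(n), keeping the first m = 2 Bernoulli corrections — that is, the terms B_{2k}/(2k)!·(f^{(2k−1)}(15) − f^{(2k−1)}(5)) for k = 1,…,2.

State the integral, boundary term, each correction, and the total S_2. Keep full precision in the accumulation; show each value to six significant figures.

S_2 ≈ 0.0223157

Integral: ∫_5^15 1/x^3 dx = 0.0177778.
½[f(5) + f(15)] = ½[0.00800000 + 0.000296296] = 0.00414815.
Running total after boundary: 0.0219259.
Correction k=1: B_{2}/2! · (f^{(1)}(15) − f^{(1)}(5)) = 1/12 · (-5.92593e-05 − (-0.00480000)) = 0.000395062.
Partial sum through k=1: 0.0223210.
Correction k=2: B_{4}/4! · (f^{(3)}(15) − f^{(3)}(5)) = −1/720 · (-5.26749e-06 − (-0.00384000)) = -5.32602e-06.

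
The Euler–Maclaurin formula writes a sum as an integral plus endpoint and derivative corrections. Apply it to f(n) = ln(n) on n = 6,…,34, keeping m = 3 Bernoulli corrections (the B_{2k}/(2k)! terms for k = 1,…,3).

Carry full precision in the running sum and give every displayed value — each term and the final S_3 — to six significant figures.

S_3 ≈ 83.7933

∫_6^34 ln(x) dx evaluates to 81.1457.
Boundary: ½(f(6) + f(34)) = ½(1.79176 + 3.52636) = 2.65906.
So far: 83.8048.
Correction k=1: B_{2}/2! · (f^{(1)}(34) − f^{(1)}(6)) = 1/12 · (0.0294118 − 0.166667) = -0.0114379.
Running total after k=1: 83.7933.
Correction k=2: B_{4}/4! · (f^{(3)}(34) − f^{(3)}(6)) = −1/720 · (5.08854e-05 − 0.00925926) = 1.27894e-05.
Running total after k=2: 83.7933.
Correction k=3: B_{6}/6! · (f^{(5)}(34) − f^{(5)}(6)) = 1/30240 · (5.28222e-07 − 0.00308642) = -1.02047e-07.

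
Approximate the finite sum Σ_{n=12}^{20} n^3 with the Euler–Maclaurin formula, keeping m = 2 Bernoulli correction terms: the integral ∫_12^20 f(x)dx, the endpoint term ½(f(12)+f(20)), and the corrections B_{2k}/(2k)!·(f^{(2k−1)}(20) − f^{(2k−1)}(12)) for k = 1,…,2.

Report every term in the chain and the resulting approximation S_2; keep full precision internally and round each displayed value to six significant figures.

The integral term ∫_12^20 x^3 dx = 34816.0.
½[f(12) + f(20)] = ½[1728.00 + 8000.00] = 4864.00.
Integral + boundary = 39680.0.
Order-1 term: 1/12 · (1200.00 − 432.000) = 64.0000.
After k=1: 39744.0.
Order-2 term: −1/720 · (6.00000 − 6.00000) = 0.00000.

S_2 ≈ 39744.0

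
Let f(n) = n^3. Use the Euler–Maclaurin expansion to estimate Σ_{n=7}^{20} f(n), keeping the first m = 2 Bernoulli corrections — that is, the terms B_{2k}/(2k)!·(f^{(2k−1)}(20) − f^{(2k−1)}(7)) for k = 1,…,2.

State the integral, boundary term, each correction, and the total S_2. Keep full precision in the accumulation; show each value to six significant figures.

S_2 ≈ 43659.0

Integral: ∫_7^20 x^3 dx = 39399.8.
Endpoint term: (f(7) + f(20))/2 = (343.000 + 8000.00)/2 = 4171.50.
Integral + boundary = 43571.2.
k=1: B_{2}/(2)! × [f^{(1)}(20) − f^{(1)}(7)] = 1/12 × (1200.00 − 147.000) = 87.7500.
Running total after k=1: 43659.0.
k=2: B_{4}/(4)! × [f^{(3)}(20) − f^{(3)}(7)] = −1/720 × (6.00000 − 6.00000) = 0.00000.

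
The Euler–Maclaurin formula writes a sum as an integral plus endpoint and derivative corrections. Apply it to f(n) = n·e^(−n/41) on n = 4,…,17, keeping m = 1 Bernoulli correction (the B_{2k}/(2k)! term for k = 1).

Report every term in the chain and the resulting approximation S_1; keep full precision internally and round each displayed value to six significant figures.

S_1 ≈ 110.031

Integral: ∫_4^17 x·e^(−x/41) dx = 102.638.
½[f(4) + f(17)] = ½[3.62819 + 11.2299] = 7.42904.
So far: 110.067.
Correction k=1: B_{2}/2! · (f^{(1)}(17) − f^{(1)}(4)) = 1/12 · (0.386682 − 0.818555) = -0.0359894.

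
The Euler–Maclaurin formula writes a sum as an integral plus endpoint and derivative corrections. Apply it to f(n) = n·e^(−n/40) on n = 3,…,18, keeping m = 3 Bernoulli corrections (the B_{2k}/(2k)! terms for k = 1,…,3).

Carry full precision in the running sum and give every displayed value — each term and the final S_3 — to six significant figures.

S_3 ≈ 123.509

Integral: ∫_3^18 x·e^(−x/40) dx = 116.421.
Endpoint term: (f(3) + f(18))/2 = (2.78323 + 11.4773)/2 = 7.13027.
Running total after boundary: 123.552.
Correction k=1: B_{2}/2! · (f^{(1)}(18) − f^{(1)}(3)) = 1/12 · (0.350695 − 0.858163) = -0.0422889.
After k=1: 123.509.
Correction k=2: B_{4}/4! · (f^{(3)}(18) − f^{(3)}(3)) = −1/720 · (0.00101622 − 0.00169603) = 9.44182e-07.
After k=2: 123.509.
Correction k=3: B_{6}/6! · (f^{(5)}(18) − f^{(5)}(3)) = 1/30240 · (1.13328e-06 − 1.78482e-06) = -2.15455e-11.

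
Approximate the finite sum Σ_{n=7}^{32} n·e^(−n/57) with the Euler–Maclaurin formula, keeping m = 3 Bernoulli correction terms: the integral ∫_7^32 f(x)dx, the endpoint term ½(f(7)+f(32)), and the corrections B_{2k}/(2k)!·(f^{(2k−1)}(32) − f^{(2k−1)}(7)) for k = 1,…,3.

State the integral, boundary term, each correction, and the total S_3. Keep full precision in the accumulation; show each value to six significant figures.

∫_7^32 x·e^(−x/57) dx evaluates to 332.737.
Endpoint term: (f(7) + f(32))/2 = (6.19104 + 18.2531)/2 = 12.2220.
Running total after boundary: 344.959.
Correction k=1: B_{2}/2! · (f^{(1)}(32) − f^{(1)}(7)) = 1/12 · (0.250179 − 0.775820) = -0.0438034.
After k=1: 344.915.
Correction k=2: B_{4}/4! · (f^{(3)}(32) − f^{(3)}(7)) = −1/720 · (0.000428130 − 0.000783222) = 4.93183e-07.
After k=2: 344.915.
Correction k=3: B_{6}/6! · (f^{(5)}(32) − f^{(5)}(7)) = 1/30240 · (2.39846e-07 − 4.08636e-07) = -5.58168e-12.

S_3 ≈ 344.915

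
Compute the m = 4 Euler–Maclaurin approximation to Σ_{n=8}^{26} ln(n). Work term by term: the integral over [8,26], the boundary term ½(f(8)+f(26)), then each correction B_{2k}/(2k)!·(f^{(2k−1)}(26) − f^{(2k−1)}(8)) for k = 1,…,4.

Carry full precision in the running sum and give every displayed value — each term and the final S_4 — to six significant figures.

S_4 ≈ 52.7365

∫_8^26 ln(x) dx evaluates to 50.0750.
Endpoint term: (f(8) + f(26))/2 = (2.07944 + 3.25810)/2 = 2.66877.
Integral + boundary = 52.7437.
Order-1 term: 1/12 · (0.0384615 − 0.125000) = -0.00721154.
After k=1: 52.7365.
Order-2 term: −1/720 · (0.000113792 − 0.00390625) = 5.26730e-06.
After k=2: 52.7365.
Order-3 term: 1/30240 · (2.01997e-06 − 0.000732422) = -2.41535e-08.
After k=3: 52.7365.
Order-4 term: −1/1209600 · (8.96436e-08 − 0.000343323) = 2.83758e-10.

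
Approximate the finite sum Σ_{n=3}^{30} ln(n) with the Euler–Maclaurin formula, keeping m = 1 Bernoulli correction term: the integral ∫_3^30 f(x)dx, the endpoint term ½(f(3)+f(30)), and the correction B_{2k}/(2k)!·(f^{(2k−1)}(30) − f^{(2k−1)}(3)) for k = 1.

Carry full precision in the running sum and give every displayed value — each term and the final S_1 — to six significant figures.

S_1 ≈ 73.9650

∫_3^30 ln(x) dx evaluates to 71.7401.
½[f(3) + f(30)] = ½[1.09861 + 3.40120] = 2.24990.
Running total after boundary: 73.9900.
Order-1 term: 1/12 · (0.0333333 − 0.333333) = -0.0250000.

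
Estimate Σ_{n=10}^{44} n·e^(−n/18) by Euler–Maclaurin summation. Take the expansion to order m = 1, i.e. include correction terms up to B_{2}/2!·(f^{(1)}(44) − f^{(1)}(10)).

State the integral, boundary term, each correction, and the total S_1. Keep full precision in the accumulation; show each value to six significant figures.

∫_10^44 x·e^(−x/18) dx evaluates to 192.332.
½[f(10) + f(44)] = ½[5.73753 + 3.81807] = 4.77780.
Running total after boundary: 197.109.
Order-1 term: 1/12 · (-0.125341 − 0.255002) = -0.0316952.

S_1 ≈ 197.078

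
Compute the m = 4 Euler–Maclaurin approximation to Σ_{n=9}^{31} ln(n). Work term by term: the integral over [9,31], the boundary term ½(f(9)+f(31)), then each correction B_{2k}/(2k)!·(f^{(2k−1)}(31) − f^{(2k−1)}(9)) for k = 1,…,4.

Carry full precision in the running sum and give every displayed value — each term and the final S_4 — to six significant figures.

∫_9^31 ln(x) dx evaluates to 64.6786.
Boundary: ½(f(9) + f(31)) = ½(2.19722 + 3.43399) = 2.81561.
Running total after boundary: 67.4942.
Order-1 term: 1/12 · (0.0322581 − 0.111111) = -0.00657109.
Running total after k=1: 67.4876.
Order-2 term: −1/720 · (6.71344e-05 − 0.00274348) = 3.71715e-06.
Running total after k=2: 67.4876.
Order-3 term: 1/30240 · (8.38306e-07 − 0.000406442) = -1.34128e-08.
Running total after k=3: 67.4876.
Order-4 term: −1/1209600 · (2.61698e-08 − 0.000150534) = 1.24428e-10.

S_4 ≈ 67.4876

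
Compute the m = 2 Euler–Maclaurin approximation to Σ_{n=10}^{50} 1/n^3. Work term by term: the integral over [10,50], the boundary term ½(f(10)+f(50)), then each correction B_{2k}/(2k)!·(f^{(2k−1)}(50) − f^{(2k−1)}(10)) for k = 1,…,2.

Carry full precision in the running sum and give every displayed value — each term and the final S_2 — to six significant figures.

S_2 ≈ 0.00532888

∫_10^50 1/x^3 dx evaluates to 0.00480000.
Boundary: ½(f(10) + f(50)) = ½(0.00100000 + 8.00000e-06) = 0.000504000.
Integral + boundary = 0.00530400.
Correction k=1: B_{2}/2! · (f^{(1)}(50) − f^{(1)}(10)) = 1/12 · (-4.80000e-07 − (-0.000300000)) = 2.49600e-05.
After k=1: 0.00532896.
Correction k=2: B_{4}/4! · (f^{(3)}(50) − f^{(3)}(10)) = −1/720 · (-3.84000e-09 − (-6.00000e-05)) = -8.33280e-08.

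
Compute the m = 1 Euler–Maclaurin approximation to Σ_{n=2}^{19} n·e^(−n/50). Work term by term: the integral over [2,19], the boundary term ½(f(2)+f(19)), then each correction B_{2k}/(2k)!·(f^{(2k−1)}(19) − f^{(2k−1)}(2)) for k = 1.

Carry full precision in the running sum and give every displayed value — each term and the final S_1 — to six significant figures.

∫_2^19 x·e^(−x/50) dx evaluates to 138.731.
½[f(2) + f(19)] = ½[1.92158 + 12.9934] = 7.45747.
Integral + boundary = 146.188.
k=1: B_{2}/(2)! × [f^{(1)}(19) − f^{(1)}(2)] = 1/12 × (0.423994 − 0.922358) = -0.0415303.

S_1 ≈ 146.147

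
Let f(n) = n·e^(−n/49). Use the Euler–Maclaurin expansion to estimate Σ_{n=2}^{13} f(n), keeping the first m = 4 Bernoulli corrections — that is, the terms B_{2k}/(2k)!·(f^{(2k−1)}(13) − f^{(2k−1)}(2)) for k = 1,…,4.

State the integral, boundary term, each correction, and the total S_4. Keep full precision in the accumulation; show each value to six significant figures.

∫_2^13 x·e^(−x/49) dx evaluates to 68.9953.
½[f(2) + f(13)] = ½[1.92001 + 9.97062] = 5.94532.
Integral + boundary = 74.9406.
Correction k=1: B_{2}/2! · (f^{(1)}(13) − f^{(1)}(2)) = 1/12 · (0.563489 − 0.920822) = -0.0297777.
Running total after k=1: 74.9109.
Correction k=2: B_{4}/4! · (f^{(3)}(13) − f^{(3)}(2)) = −1/720 · (0.000873566 − 0.00118319) = 4.30030e-07.
Running total after k=2: 74.9109.
Correction k=3: B_{6}/6! · (f^{(5)}(13) − f^{(5)}(2)) = 1/30240 · (6.29922e-07 − 8.25847e-07) = -6.47901e-12.
Running total after k=3: 74.9109.
Correction k=4: B_{8}/8! · (f^{(7)}(13) − f^{(7)}(2)) = −1/1209600 · (3.73182e-10 − 4.82676e-10) = 9.05209e-17.

S_4 ≈ 74.9109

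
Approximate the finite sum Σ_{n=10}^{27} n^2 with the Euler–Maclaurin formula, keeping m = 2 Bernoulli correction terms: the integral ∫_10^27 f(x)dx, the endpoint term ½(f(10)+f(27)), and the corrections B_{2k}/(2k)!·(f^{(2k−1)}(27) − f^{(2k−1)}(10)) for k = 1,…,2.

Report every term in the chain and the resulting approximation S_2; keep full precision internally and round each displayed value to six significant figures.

S_2 ≈ 6645.00

The integral term ∫_10^27 x^2 dx = 6227.67.
Boundary: ½(f(10) + f(27)) = ½(100.000 + 729.000) = 414.500.
Integral + boundary = 6642.17.
Order-1 term: 1/12 · (54.0000 − 20.0000) = 2.83333.
Running total after k=1: 6645.00.
Order-2 term: −1/720 · (0.00000 − 0.00000) = 0.00000.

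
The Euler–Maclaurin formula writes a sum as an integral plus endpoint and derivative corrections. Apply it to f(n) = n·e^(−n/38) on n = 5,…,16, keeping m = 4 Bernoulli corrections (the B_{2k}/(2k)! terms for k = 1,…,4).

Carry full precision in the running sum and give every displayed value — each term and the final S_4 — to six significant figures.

S_4 ≈ 93.1135

The integral term ∫_5^16 x·e^(−x/38) dx = 85.7026.
½[f(5) + f(16)] = ½[4.38355 + 10.5017] = 7.44262.
Integral + boundary = 93.1453.
k=1: B_{2}/(2)! × [f^{(1)}(16) − f^{(1)}(5)] = 1/12 × (0.379995 − 0.761353) = -0.0317798.
After k=1: 93.1135.
k=2: B_{4}/(4)! × [f^{(3)}(16) − f^{(3)}(5)] = −1/720 × (0.00117223 − 0.00174153) = 7.90692e-07.
After k=2: 93.1135.
k=3: B_{6}/(6)! × [f^{(5)}(16) − f^{(5)}(5)] = 1/30240 × (1.44135e-06 − 2.04696e-06) = -2.00267e-11.
After k=3: 93.1135.
k=4: B_{8}/(8)! × [f^{(7)}(16) − f^{(7)}(5)] = −1/1209600 × (1.43415e-09 − 1.99991e-09) = 4.67730e-16.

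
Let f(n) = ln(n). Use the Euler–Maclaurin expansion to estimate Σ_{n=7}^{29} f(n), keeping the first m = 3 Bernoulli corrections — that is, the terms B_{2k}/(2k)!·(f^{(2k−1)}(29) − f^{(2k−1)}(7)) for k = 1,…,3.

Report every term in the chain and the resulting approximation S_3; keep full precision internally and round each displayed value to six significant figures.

The integral term ∫_7^29 ln(x) dx = 62.0302.
Endpoint term: (f(7) + f(29))/2 = (1.94591 + 3.36730)/2 = 2.65660.
So far: 64.6868.
Order-1 term: 1/12 · (0.0344828 − 0.142857) = -0.00903120.
Running total after k=1: 64.6778.
Order-2 term: −1/720 · (8.20042e-05 − 0.00583090) = 7.98458e-06.
Running total after k=2: 64.6778.
Order-3 term: 1/30240 · (1.17010e-06 − 0.00142798) = -4.71827e-08.

S_3 ≈ 64.6778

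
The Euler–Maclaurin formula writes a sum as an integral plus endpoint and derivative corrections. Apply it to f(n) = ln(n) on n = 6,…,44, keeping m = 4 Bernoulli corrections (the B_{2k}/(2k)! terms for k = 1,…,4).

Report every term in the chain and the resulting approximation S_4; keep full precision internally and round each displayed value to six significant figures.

S_4 ≈ 120.530

The integral term ∫_6^44 ln(x) dx = 117.754.
Boundary: ½(f(6) + f(44)) = ½(1.79176 + 3.78419) = 2.78797.
Integral + boundary = 120.542.
Correction k=1: B_{2}/2! · (f^{(1)}(44) − f^{(1)}(6)) = 1/12 · (0.0227273 − 0.166667) = -0.0119949.
After k=1: 120.530.
Correction k=2: B_{4}/4! · (f^{(3)}(44) − f^{(3)}(6)) = −1/720 · (2.34786e-05 − 0.00925926) = 1.28275e-05.
After k=2: 120.530.
Correction k=3: B_{6}/6! · (f^{(5)}(44) − f^{(5)}(6)) = 1/30240 · (1.45528e-07 − 0.00308642) = -1.02059e-07.
After k=3: 120.530.
Correction k=4: B_{8}/8! · (f^{(7)}(44) − f^{(7)}(6)) = −1/1209600 · (2.25509e-09 − 0.00257202) = 2.12633e-09.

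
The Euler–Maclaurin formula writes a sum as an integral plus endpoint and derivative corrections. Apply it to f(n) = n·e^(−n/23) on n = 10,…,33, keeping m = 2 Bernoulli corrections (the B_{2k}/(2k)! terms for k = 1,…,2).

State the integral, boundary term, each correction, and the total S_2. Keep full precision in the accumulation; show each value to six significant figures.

S_2 ≈ 191.749

∫_10^33 x·e^(−x/23) dx evaluates to 184.621.
Boundary: ½(f(10) + f(33)) = ½(6.47405 + 7.85952) = 7.16678.
So far: 191.788.
Order-1 term: 1/12 · (-0.103551 − 0.365925) = -0.0391230.
Partial sum through k=1: 191.749.
Order-2 term: −1/720 · (0.000704694 − 0.00313939) = 3.38152e-06.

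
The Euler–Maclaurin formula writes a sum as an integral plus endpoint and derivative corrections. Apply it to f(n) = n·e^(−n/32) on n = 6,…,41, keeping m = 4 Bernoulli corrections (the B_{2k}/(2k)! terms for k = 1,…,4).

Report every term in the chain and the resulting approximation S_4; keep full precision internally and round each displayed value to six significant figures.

Integral: ∫_6^41 x·e^(−x/32) dx = 359.416.
½[f(6) + f(41)] = ½[4.97417 + 11.3853] = 8.17973.
Integral + boundary = 367.595.
Order-1 term: 1/12 · (-0.0781003 − 0.673586) = -0.0626405.
Running total after k=1: 367.533.
Order-2 term: −1/720 · (0.000466093 − 0.00227700) = 2.51514e-06.
Running total after k=2: 367.533.
Order-3 term: 1/30240 · (9.84821e-07 − 3.80488e-06) = -9.32558e-11.
Running total after k=3: 367.533.
Order-4 term: −1/1209600 · (1.47898e-09 − 5.25989e-09) = 3.12575e-15.

S_4 ≈ 367.533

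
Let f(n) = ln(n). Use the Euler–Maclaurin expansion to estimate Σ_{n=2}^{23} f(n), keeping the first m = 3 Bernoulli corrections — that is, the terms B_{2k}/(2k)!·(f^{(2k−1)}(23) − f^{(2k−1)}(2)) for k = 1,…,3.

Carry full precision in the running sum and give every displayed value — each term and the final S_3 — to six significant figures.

S_3 ≈ 51.6067

The integral term ∫_2^23 ln(x) dx = 49.7301.
Boundary: ½(f(2) + f(23)) = ½(0.693147 + 3.13549) = 1.91432.
Running total after boundary: 51.6444.
Correction k=1: B_{2}/2! · (f^{(1)}(23) − f^{(1)}(2)) = 1/12 · (0.0434783 − 0.500000) = -0.0380435.
Running total after k=1: 51.6063.
Correction k=2: B_{4}/4! · (f^{(3)}(23) − f^{(3)}(2)) = −1/720 · (0.000164379 − 0.250000) = 0.000346994.
Running total after k=2: 51.6067.
Correction k=3: B_{6}/6! · (f^{(5)}(23) − f^{(5)}(2)) = 1/30240 · (3.72883e-06 − 0.750000) = -2.48015e-05.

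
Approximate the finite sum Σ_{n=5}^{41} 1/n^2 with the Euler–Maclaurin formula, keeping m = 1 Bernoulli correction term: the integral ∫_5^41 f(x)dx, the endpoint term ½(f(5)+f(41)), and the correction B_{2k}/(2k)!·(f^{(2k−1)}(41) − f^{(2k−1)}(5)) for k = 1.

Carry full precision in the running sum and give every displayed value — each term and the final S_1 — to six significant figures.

S_1 ≈ 0.197238

∫_5^41 1/x^2 dx evaluates to 0.175610.
½[f(5) + f(41)] = ½[0.0400000 + 0.000594884] = 0.0202974.
So far: 0.195907.
Correction k=1: B_{2}/2! · (f^{(1)}(41) − f^{(1)}(5)) = 1/12 · (-2.90187e-05 − (-0.0160000)) = 0.00133092.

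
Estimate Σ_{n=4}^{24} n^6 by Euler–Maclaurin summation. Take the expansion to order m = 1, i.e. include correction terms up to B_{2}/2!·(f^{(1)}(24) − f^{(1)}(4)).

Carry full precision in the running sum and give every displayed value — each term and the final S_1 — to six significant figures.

S_1 ≈ 7.54742e+08

Integral: ∫_4^24 x^6 dx = 6.55208e+08.
½[f(4) + f(24)] = ½[4096.00 + 1.91103e+08] = 9.55535e+07.
Integral + boundary = 7.50761e+08.
k=1: B_{2}/(2)! × [f^{(1)}(24) − f^{(1)}(4)] = 1/12 × (4.77757e+07 − 6144.00) = 3.98080e+06.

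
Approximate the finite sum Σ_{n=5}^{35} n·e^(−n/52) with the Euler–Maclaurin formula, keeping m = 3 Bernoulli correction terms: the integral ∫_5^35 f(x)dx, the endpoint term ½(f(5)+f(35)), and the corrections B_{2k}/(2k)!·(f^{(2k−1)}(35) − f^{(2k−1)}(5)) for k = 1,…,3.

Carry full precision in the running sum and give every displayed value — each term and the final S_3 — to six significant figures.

Integral: ∫_5^35 x·e^(−x/52) dx = 384.416.
Boundary: ½(f(5) + f(35)) = ½(4.54162 + 17.8548) = 11.1982.
Running total after boundary: 395.614.
k=1: B_{2}/(2)! × [f^{(1)}(35) − f^{(1)}(5)] = 1/12 × (0.166775 − 0.820985) = -0.0545175.
After k=1: 395.559.
k=2: B_{4}/(4)! × [f^{(3)}(35) − f^{(3)}(5)] = −1/720 × (0.000438997 − 0.000975456) = 7.45082e-07.
After k=2: 395.559.
k=3: B_{6}/(6)! × [f^{(5)}(35) − f^{(5)}(5)] = 1/30240 × (3.01892e-07 − 6.09206e-07) = -1.01625e-11.

S_3 ≈ 395.559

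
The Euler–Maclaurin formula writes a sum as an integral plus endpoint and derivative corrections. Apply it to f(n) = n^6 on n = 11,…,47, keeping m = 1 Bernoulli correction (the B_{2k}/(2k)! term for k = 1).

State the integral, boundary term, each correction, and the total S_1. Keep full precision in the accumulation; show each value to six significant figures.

S_1 ≈ 7.78770e+10

Integral: ∫_11^47 x^6 dx = 7.23719e+10.
Boundary: ½(f(11) + f(47)) = ½(1.77156e+06 + 1.07792e+10) = 5.39049e+09.
Integral + boundary = 7.77624e+10.
Correction k=1: B_{2}/2! · (f^{(1)}(47) − f^{(1)}(11)) = 1/12 · (1.37607e+09 − 966306) = 1.14592e+08.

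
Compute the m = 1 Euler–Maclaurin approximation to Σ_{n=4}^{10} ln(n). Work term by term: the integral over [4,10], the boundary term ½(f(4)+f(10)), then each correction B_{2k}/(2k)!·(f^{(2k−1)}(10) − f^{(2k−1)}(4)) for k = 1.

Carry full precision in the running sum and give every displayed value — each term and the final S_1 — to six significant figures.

S_1 ≈ 13.3126

The integral term ∫_4^10 ln(x) dx = 11.4807.
Endpoint term: (f(4) + f(10))/2 = (1.38629 + 2.30259)/2 = 1.84444.
Integral + boundary = 13.3251.
Correction k=1: B_{2}/2! · (f^{(1)}(10) − f^{(1)}(4)) = 1/12 · (0.100000 − 0.250000) = -0.0125000.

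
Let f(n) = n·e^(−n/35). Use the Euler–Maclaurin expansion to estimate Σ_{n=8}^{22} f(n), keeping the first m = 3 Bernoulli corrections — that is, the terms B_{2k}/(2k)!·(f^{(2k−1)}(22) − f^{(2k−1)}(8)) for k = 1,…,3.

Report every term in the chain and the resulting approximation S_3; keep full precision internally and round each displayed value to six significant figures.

Integral: ∫_8^22 x·e^(−x/35) dx = 133.443.
Boundary: ½(f(8) + f(22)) = ½(6.36536 + 11.7338) = 9.04956.
Running total after boundary: 142.492.
Order-1 term: 1/12 · (0.198103 − 0.613802) = -0.0346416.
Running total after k=1: 142.458.
Order-2 term: −1/720 · (0.00103250 − 0.00180012) = 1.06614e-06.
Running total after k=2: 142.458.
Order-3 term: 1/30240 · (1.55370e-06 − 2.52993e-06) = -3.22829e-11.

S_3 ≈ 142.458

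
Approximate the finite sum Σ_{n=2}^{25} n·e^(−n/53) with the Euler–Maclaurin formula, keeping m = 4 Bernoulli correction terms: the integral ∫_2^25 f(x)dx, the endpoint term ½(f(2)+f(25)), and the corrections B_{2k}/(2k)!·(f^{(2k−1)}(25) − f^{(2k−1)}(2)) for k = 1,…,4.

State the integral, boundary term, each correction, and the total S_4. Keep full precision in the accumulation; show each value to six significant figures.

S_4 ≈ 236.387

The integral term ∫_2^25 x·e^(−x/53) dx = 227.674.
½[f(2) + f(25)] = ½[1.92593 + 15.5985] = 8.76224.
Running total after boundary: 236.436.
Order-1 term: 1/12 · (0.329630 − 0.926629) = -0.0497499.
Running total after k=1: 236.387.
Order-2 term: −1/720 · (0.000561593 − 0.00101551) = 6.30439e-07.
Running total after k=2: 236.387.
Order-3 term: 1/30240 · (3.58077e-07 − 6.05603e-07) = -8.18539e-12.
Running total after k=3: 236.387.
Order-4 term: −1/1209600 · (1.83776e-10 − 3.02487e-10) = 9.81406e-17.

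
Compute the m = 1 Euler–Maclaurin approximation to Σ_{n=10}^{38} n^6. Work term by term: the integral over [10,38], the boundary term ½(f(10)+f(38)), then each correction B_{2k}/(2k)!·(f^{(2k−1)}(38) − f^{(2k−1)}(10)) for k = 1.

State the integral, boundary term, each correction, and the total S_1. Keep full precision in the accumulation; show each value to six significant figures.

∫_10^38 x^6 dx evaluates to 1.63437e+10.
Boundary: ½(f(10) + f(38)) = ½(1.00000e+06 + 3.01094e+09) = 1.50597e+09.
Integral + boundary = 1.78496e+10.
Order-1 term: 1/12 · (4.75411e+08 − 600000) = 3.95676e+07.

S_1 ≈ 1.78892e+10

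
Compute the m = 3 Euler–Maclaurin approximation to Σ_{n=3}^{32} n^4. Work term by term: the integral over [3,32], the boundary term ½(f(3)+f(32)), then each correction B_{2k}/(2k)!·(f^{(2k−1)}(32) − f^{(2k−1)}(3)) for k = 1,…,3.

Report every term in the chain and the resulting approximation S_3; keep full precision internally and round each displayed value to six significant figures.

S_3 ≈ 7.24608e+06

The integral term ∫_3^32 x^4 dx = 6.71084e+06.
½[f(3) + f(32)] = ½[81.0000 + 1.04858e+06] = 524328.
Running total after boundary: 7.23517e+06.
k=1: B_{2}/(2)! × [f^{(1)}(32) − f^{(1)}(3)] = 1/12 × (131072 − 108.000) = 10913.7.
After k=1: 7.24608e+06.
k=2: B_{4}/(4)! × [f^{(3)}(32) − f^{(3)}(3)] = −1/720 × (768.000 − 72.0000) = -0.966667.
After k=2: 7.24608e+06.
k=3: B_{6}/(6)! × [f^{(5)}(32) − f^{(5)}(3)] = 1/30240 × (0.00000 − 0.00000) = 0.00000.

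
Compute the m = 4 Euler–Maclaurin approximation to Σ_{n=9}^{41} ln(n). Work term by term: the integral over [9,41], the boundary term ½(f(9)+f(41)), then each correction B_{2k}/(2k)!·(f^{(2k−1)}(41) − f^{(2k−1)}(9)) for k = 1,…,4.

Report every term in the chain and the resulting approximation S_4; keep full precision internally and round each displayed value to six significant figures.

∫_9^41 ln(x) dx evaluates to 100.481.
Endpoint term: (f(9) + f(41))/2 = (2.19722 + 3.71357)/2 = 2.95540.
Integral + boundary = 103.437.
Order-1 term: 1/12 · (0.0243902 − 0.111111) = -0.00722674.
Partial sum through k=1: 103.430.
Order-2 term: −1/720 · (2.90187e-05 − 0.00274348) = 3.77009e-06.
Partial sum through k=2: 103.430.
Order-3 term: 1/30240 · (2.07153e-07 − 0.000406442) = -1.34337e-08.
Partial sum through k=3: 103.430.
Order-4 term: −1/1209600 · (3.69697e-09 − 0.000150534) = 1.24446e-10.

S_4 ≈ 103.430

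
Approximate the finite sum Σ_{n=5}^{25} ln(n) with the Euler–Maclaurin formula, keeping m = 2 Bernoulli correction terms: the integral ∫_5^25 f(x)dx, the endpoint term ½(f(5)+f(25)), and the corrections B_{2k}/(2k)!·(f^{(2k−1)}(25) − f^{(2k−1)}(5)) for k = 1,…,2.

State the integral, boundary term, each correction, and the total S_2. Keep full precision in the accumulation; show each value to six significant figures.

∫_5^25 ln(x) dx evaluates to 52.4247.
½[f(5) + f(25)] = ½[1.60944 + 3.21888] = 2.41416.
Running total after boundary: 54.8389.
Order-1 term: 1/12 · (0.0400000 − 0.200000) = -0.0133333.
Partial sum through k=1: 54.8255.
Order-2 term: −1/720 · (0.000128000 − 0.0160000) = 2.20444e-05.

S_2 ≈ 54.8256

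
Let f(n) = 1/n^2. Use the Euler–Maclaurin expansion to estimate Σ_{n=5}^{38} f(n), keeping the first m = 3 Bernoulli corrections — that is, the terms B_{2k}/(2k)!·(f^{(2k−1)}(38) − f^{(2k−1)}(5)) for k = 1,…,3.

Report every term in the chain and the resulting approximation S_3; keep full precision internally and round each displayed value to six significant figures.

The integral term ∫_5^38 1/x^2 dx = 0.173684.
Endpoint term: (f(5) + f(38))/2 = (0.0400000 + 0.000692521)/2 = 0.0203463.
So far: 0.194030.
k=1: B_{2}/(2)! × [f^{(1)}(38) − f^{(1)}(5)] = 1/12 × (-3.64485e-05 − (-0.0160000)) = 0.00133030.
Running total after k=1: 0.195361.
k=2: B_{4}/(4)! × [f^{(3)}(38) − f^{(3)}(5)] = −1/720 × (-3.02896e-07 − (-0.00768000)) = -1.06662e-05.
Running total after k=2: 0.195350.
k=3: B_{6}/(6)! × [f^{(5)}(38) − f^{(5)}(5)] = 1/30240 × (-6.29285e-09 − (-0.00921600)) = 3.04762e-07.

S_3 ≈ 0.195350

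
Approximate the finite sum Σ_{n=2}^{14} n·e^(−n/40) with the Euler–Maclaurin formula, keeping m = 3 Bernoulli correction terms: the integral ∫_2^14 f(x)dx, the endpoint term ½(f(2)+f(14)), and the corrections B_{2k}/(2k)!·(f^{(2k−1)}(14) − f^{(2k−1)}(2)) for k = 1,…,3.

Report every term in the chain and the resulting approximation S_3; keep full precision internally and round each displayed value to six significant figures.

S_3 ≈ 81.7861

Integral: ∫_2^14 x·e^(−x/40) dx = 75.9392.
Boundary: ½(f(2) + f(14)) = ½(1.90246 + 9.86563) = 5.88405.
Running total after boundary: 81.8232.
Order-1 term: 1/12 · (0.458047 − 0.903668) = -0.0371351.
Partial sum through k=1: 81.7861.
Order-2 term: −1/720 · (0.00116714 − 0.00175383) = 8.14847e-07.
Partial sum through k=2: 81.7861.
Order-3 term: 1/30240 · (1.28000e-06 − 1.83929e-06) = -1.84951e-11.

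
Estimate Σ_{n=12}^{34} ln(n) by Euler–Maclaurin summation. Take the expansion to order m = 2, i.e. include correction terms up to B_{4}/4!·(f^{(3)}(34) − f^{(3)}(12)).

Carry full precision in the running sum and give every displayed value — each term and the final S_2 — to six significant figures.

S_2 ≈ 71.0785

Integral: ∫_12^34 ln(x) dx = 68.0774.
Boundary: ½(f(12) + f(34)) = ½(2.48491 + 3.52636) = 3.00563.
So far: 71.0830.
Correction k=1: B_{2}/2! · (f^{(1)}(34) − f^{(1)}(12)) = 1/12 · (0.0294118 − 0.0833333) = -0.00449346.
After k=1: 71.0785.
Correction k=2: B_{4}/4! · (f^{(3)}(34) − f^{(3)}(12)) = −1/720 · (5.08854e-05 − 0.00115741) = 1.53684e-06.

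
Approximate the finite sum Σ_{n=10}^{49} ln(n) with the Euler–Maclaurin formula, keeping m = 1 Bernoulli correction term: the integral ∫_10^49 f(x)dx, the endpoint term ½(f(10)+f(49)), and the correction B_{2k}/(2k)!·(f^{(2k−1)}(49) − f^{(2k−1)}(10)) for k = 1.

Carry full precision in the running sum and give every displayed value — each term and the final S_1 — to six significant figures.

S_1 ≈ 131.764

Integral: ∫_10^49 ln(x) dx = 128.673.
½[f(10) + f(49)] = ½[2.30259 + 3.89182] = 3.09720.
Running total after boundary: 131.771.
Correction k=1: B_{2}/2! · (f^{(1)}(49) − f^{(1)}(10)) = 1/12 · (0.0204082 − 0.100000) = -0.00663265.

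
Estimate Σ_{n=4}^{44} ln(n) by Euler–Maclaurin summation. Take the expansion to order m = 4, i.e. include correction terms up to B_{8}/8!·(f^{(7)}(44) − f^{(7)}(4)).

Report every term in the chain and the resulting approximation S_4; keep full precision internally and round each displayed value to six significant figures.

S_4 ≈ 123.526

∫_4^44 ln(x) dx evaluates to 120.959.
Endpoint term: (f(4) + f(44))/2 = (1.38629 + 3.78419)/2 = 2.58524.
So far: 123.544.
k=1: B_{2}/(2)! × [f^{(1)}(44) − f^{(1)}(4)] = 1/12 × (0.0227273 − 0.250000) = -0.0189394.
After k=1: 123.525.
k=2: B_{4}/(4)! × [f^{(3)}(44) − f^{(3)}(4)] = −1/720 × (2.34786e-05 − 0.0312500) = 4.33702e-05.
After k=2: 123.526.
k=3: B_{6}/(6)! × [f^{(5)}(44) − f^{(5)}(4)] = 1/30240 × (1.45528e-07 − 0.0234375) = -7.75045e-07.
After k=3: 123.526.
k=4: B_{8}/(8)! × [f^{(7)}(44) − f^{(7)}(4)] = −1/1209600 × (2.25509e-09 − 0.0439453) = 3.63304e-08.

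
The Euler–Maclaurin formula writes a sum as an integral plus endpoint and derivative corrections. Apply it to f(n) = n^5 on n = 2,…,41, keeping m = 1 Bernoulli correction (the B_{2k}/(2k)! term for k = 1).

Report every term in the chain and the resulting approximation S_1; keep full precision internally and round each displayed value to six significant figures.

S_1 ≈ 8.50790e+08

Integral: ∫_2^41 x^5 dx = 7.91684e+08.
½[f(2) + f(41)] = ½[32.0000 + 1.15856e+08] = 5.79281e+07.
Running total after boundary: 8.49612e+08.
Correction k=1: B_{2}/2! · (f^{(1)}(41) − f^{(1)}(2)) = 1/12 · (1.41288e+07 − 80.0000) = 1.17739e+06.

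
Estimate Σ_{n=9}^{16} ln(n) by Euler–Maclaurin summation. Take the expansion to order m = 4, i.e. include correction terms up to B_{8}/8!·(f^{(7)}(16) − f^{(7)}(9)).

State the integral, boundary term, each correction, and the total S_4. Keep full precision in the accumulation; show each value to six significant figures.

S_4 ≈ 20.0673

∫_9^16 ln(x) dx evaluates to 17.5864.
Endpoint term: (f(9) + f(16))/2 = (2.19722 + 2.77259)/2 = 2.48491.
Running total after boundary: 20.0713.
Order-1 term: 1/12 · (0.0625000 − 0.111111) = -0.00405093.
After k=1: 20.0673.
Order-2 term: −1/720 · (0.000488281 − 0.00274348) = 3.13223e-06.
After k=2: 20.0673.
Order-3 term: 1/30240 · (2.28882e-05 − 0.000406442) = -1.26837e-08.
After k=3: 20.0673.
Order-4 term: −1/1209600 · (2.68221e-06 − 0.000150534) = 1.22232e-10.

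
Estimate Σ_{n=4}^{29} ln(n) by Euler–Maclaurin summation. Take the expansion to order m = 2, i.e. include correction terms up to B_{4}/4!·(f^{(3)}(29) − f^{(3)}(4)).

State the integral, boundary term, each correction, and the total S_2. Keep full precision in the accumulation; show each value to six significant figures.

S_2 ≈ 69.4653

Integral: ∫_4^29 ln(x) dx = 67.1064.
½[f(4) + f(29)] = ½[1.38629 + 3.36730] = 2.37680.
Running total after boundary: 69.4832.
k=1: B_{2}/(2)! × [f^{(1)}(29) − f^{(1)}(4)] = 1/12 × (0.0344828 − 0.250000) = -0.0179598.
Running total after k=1: 69.4652.
k=2: B_{4}/(4)! × [f^{(3)}(29) − f^{(3)}(4)] = −1/720 × (8.20042e-05 − 0.0312500) = 4.32889e-05.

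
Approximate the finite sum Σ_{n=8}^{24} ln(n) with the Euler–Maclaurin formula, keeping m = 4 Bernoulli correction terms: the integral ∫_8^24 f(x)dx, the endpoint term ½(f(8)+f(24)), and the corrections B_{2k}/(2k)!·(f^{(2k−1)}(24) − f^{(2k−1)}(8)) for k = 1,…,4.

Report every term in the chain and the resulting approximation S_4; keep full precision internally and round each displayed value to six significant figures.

S_4 ≈ 46.2596

∫_8^24 ln(x) dx evaluates to 43.6378.
Boundary: ½(f(8) + f(24)) = ½(2.07944 + 3.17805) = 2.62875.
Integral + boundary = 46.2665.
Correction k=1: B_{2}/2! · (f^{(1)}(24) − f^{(1)}(8)) = 1/12 · (0.0416667 − 0.125000) = -0.00694444.
Partial sum through k=1: 46.2596.
Correction k=2: B_{4}/4! · (f^{(3)}(24) − f^{(3)}(8)) = −1/720 · (0.000144676 − 0.00390625) = 5.22441e-06.
Partial sum through k=2: 46.2596.
Correction k=3: B_{6}/6! · (f^{(5)}(24) − f^{(5)}(8)) = 1/30240 · (3.01408e-06 − 0.000732422) = -2.41206e-08.
Partial sum through k=3: 46.2596.
Correction k=4: B_{8}/8! · (f^{(7)}(24) − f^{(7)}(8)) = −1/1209600 · (1.56983e-07 − 0.000343323) = 2.83702e-10.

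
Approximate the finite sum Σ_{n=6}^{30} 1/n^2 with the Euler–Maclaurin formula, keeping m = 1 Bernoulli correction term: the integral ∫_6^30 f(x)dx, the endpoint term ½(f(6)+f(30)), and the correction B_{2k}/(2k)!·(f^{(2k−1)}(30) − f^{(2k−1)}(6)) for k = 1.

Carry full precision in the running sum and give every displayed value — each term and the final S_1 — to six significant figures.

S_1 ≈ 0.148543

∫_6^30 1/x^2 dx evaluates to 0.133333.
Endpoint term: (f(6) + f(30))/2 = (0.0277778 + 0.00111111)/2 = 0.0144444.
So far: 0.147778.
Order-1 term: 1/12 · (-7.40741e-05 − (-0.00925926)) = 0.000765432.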